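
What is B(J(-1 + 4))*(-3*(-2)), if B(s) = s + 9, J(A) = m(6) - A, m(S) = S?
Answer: 72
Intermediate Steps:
J(A) = 6 - A
B(s) = 9 + s
B(J(-1 + 4))*(-3*(-2)) = (9 + (6 - (-1 + 4)))*(-3*(-2)) = (9 + (6 - 1*3))*6 = (9 + (6 - 3))*6 = (9 + 3)*6 = 12*6 = 72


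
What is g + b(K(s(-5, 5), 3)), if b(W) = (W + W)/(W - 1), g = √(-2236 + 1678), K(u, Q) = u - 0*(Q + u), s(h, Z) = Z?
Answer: 5/2 + 3*I*√62 ≈ 2.5 + 23.622*I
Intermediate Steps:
K(u, Q) = u (K(u, Q) = u - 1*0 = u + 0 = u)
g = 3*I*√62 (g = √(-558) = 3*I*√62 ≈ 23.622*I)
b(W) = 2*W/(-1 + W) (b(W) = (2*W)/(-1 + W) = 2*W/(-1 + W))
g + b(K(s(-5, 5), 3)) = 3*I*√62 + 2*5/(-1 + 5) = 3*I*√62 + 2*5/4 = 3*I*√62 + 2*5*(¼) = 3*I*√62 + 5/2 = 5/2 + 3*I*√62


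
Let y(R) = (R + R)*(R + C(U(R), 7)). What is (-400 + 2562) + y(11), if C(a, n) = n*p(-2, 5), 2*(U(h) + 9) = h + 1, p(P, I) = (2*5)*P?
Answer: -676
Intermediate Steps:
p(P, I) = 10*P
U(h) = -17/2 + h/2 (U(h) = -9 + (h + 1)/2 = -9 + (1 + h)/2 = -9 + (½ + h/2) = -17/2 + h/2)
C(a, n) = -20*n (C(a, n) = n*(10*(-2)) = n*(-20) = -20*n)
y(R) = 2*R*(-140 + R) (y(R) = (R + R)*(R - 20*7) = (2*R)*(R - 140) = (2*R)*(-140 + R) = 2*R*(-140 + R))
(-400 + 2562) + y(11) = (-400 + 2562) + 2*11*(-140 + 11) = 2162 + 2*11*(-129) = 2162 - 2838 = -676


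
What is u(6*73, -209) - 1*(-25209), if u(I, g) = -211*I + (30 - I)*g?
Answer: 18063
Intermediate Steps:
u(I, g) = -211*I + g*(30 - I)
u(6*73, -209) - 1*(-25209) = (-1266*73 + 30*(-209) - 1*6*73*(-209)) - 1*(-25209) = (-211*438 - 6270 - 1*438*(-209)) + 25209 = (-92418 - 6270 + 91542) + 25209 = -7146 + 25209 = 18063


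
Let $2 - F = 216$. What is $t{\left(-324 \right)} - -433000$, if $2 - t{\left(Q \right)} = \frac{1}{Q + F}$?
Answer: $\frac{232955077}{538} \approx 4.33 \cdot 10^{5}$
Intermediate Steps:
$F = -214$ ($F = 2 - 216 = -214$)
$t{\left(Q \right)} = 2 - \frac{1}{-214 + Q}$ ($t{\left(Q \right)} = 2 - \frac{1}{Q - 214} = 2 - \frac{1}{-214 + Q}$)
$t{\left(-324 \right)} - -433000 = \frac{-429 + 2 \left(-324\right)}{-214 - 324} - -433000 = \frac{-429 - 648}{-538} + 433000 = \left(- \frac{1}{538}\right) \left(-1077\right) + 433000 = \frac{1077}{538} + 433000 = \frac{232955077}{538}$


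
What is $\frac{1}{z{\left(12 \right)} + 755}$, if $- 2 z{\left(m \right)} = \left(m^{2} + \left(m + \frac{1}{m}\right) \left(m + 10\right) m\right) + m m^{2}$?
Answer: $- \frac{1}{1776} \approx -0.00056306$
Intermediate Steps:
$z{\left(m \right)} = - \frac{m^{2}}{2} - \frac{m^{3}}{2} - \frac{m \left(10 + m\right) \left(m + \frac{1}{m}\right)}{2}$ ($z{\left(m \right)} = - \frac{\left(m^{2} + \left(m + \frac{1}{m}\right) \left(m + 10\right) m\right) + m m^{2}}{2} = - \frac{\left(m^{2} + \left(m + \frac{1}{m}\right) \left(10 + m\right) m\right) + m^{3}}{2} = - \frac{\left(m^{2} + \left(10 + m\right) \left(m + \frac{1}{m}\right) m\right) + m^{3}}{2} = - \frac{\left(m^{2} + m \left(10 + m\right) \left(m + \frac{1}{m}\right)\right) + m^{3}}{2} = - \frac{m^{2} + m^{3} + m \left(10 + m\right) \left(m + \frac{1}{m}\right)}{2} = - \frac{m^{2}}{2} - \frac{m^{3}}{2} - \frac{m \left(10 + m\right) \left(m + \frac{1}{m}\right)}{2}$)
$\frac{1}{z{\left(12 \right)} + 755} = \frac{1}{\left(-5 - 12^{3} - \frac{11 \cdot 12^{2}}{2} - 6\right) + 755} = \frac{1}{\left(-5 - 1728 - 792 - 6\right) + 755} = \frac{1}{-2531 + 755} = \frac{1}{-1776} = - \frac{1}{1776}$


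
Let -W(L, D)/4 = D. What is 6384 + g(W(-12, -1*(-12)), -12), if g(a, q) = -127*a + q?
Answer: 12468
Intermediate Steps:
W(L, D) = -4*D
g(a, q) = q - 127*a
6384 + g(W(-12, -1*(-12)), -12) = 6384 + (-12 - (-508)*(-1*(-12))) = 6384 + (-12 - (-508)*12) = 6384 + (-12 - 127*(-48)) = 6384 + (-12 + 6096) = 6384 + 6084 = 12468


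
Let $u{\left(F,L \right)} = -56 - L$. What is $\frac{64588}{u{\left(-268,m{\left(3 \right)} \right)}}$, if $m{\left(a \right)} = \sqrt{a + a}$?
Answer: $- \frac{1808464}{1565} + \frac{32294 \sqrt{6}}{1565} \approx -1105.0$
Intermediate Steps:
$m{\left(a \right)} = \sqrt{2} \sqrt{a}$ ($m{\left(a \right)} = \sqrt{2 a} = \sqrt{2} \sqrt{a}$)
$\frac{64588}{u{\left(-268,m{\left(3 \right)} \right)}} = \frac{64588}{-56 - \sqrt{2} \sqrt{3}} = \frac{64588}{-56 - \sqrt{6}}$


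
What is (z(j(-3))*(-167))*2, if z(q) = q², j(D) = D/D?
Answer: -334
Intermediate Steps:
j(D) = 1
(z(j(-3))*(-167))*2 = (1²*(-167))*2 = (1*(-167))*2 = -167*2 = -334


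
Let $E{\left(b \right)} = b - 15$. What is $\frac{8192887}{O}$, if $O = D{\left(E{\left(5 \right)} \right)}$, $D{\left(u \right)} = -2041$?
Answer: $- \frac{8192887}{2041} \approx -4014.2$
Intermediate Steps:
$E{\left(b \right)} = -15 + b$ ($E{\left(b \right)} = b - 15 = -15 + b$)
$O = -2041$
$\frac{8192887}{O} = \frac{8192887}{-2041} = 8192887 \left(- \frac{1}{2041}\right) = - \frac{8192887}{2041}$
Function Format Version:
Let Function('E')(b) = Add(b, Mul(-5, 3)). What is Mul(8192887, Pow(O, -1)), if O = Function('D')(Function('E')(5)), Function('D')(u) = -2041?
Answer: Rational(-8192887, 2041) ≈ -4014.2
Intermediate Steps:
Function('E')(b) = Add(-15, b) (Function('E')(b) = Add(b, -15) = Add(-15, b))
O = -2041
Mul(8192887, Pow(O, -1)) = Mul(8192887, Pow(-2041, -1)) = Mul(8192887, Rational(-1, 2041)) = Rational(-8192887, 2041)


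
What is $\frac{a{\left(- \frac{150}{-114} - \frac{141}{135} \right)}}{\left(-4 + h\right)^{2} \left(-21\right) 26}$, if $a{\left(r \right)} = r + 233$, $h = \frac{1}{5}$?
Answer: $- \frac{997235}{33705126} \approx -0.029587$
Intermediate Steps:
$h = \frac{1}{5} \approx 0.2$
$a{\left(r \right)} = 233 + r$
$\frac{a{\left(- \frac{150}{-114} - \frac{141}{135} \right)}}{\left(-4 + h\right)^{2} \left(-21\right) 26} = \frac{233 - \left(- \frac{25}{19} + \frac{47}{45}\right)}{\left(-4 + \frac{1}{5}\right)^{2} \left(-21\right) 26} = \frac{233 - - \frac{232}{855}}{\left(- \frac{19}{5}\right)^{2} \left(-21\right) 26} = \frac{233 + \left(\frac{25}{19} - \frac{47}{45}\right)}{\frac{361}{25} \left(-21\right) 26} = \frac{233 + \frac{232}{855}}{\left(- \frac{7581}{25}\right) 26} = \frac{199447}{855 \left(- \frac{197106}{25}\right)} = \frac{199447}{855} \left(- \frac{25}{197106}\right) = - \frac{997235}{33705126}$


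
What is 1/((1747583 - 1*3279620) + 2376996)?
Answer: 1/844959 ≈ 1.1835e-6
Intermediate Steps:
1/((1747583 - 1*3279620) + 2376996) = 1/((1747583 - 3279620) + 2376996) = 1/(-1532037 + 2376996) = 1/844959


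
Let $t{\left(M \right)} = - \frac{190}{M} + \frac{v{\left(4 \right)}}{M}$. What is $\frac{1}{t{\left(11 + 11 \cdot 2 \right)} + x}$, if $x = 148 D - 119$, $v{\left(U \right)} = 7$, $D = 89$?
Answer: $\frac{11}{143522} \approx 7.6643 \cdot 10^{-5}$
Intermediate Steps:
$t{\left(M \right)} = - \frac{183}{M}$ ($t{\left(M \right)} = - \frac{190}{M} + \frac{7}{M} = - \frac{183}{M}$)
$x = 13053$ ($x = 148 \cdot 89 - 119 = 13172 - 119 = 13053$)
$\frac{1}{t{\left(11 + 11 \cdot 2 \right)} + x} = \frac{1}{- \frac{183}{11 + 11 \cdot 2} + 13053} = \frac{1}{- \frac{183}{11 + 22} + 13053} = \frac{1}{- \frac{183}{33} + 13053} = \frac{1}{\left(-183\right) \frac{1}{33} + 13053} = \frac{1}{- \frac{61}{11} + 13053} = \frac{1}{\frac{143522}{11}} = \frac{11}{143522}$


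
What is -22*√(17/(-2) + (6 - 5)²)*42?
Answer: -462*I*√30 ≈ -2530.5*I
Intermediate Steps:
-22*√(17/(-2) + (6 - 5)²)*42 = -22*√(17*(-½) + 1²)*42 = -22*√(-17/2 + 1)*42 = -11*I*√30*42 = -462*I*√30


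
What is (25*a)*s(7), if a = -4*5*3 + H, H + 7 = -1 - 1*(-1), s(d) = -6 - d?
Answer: 21775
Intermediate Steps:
H = -7 (H = -7 + (-1 - 1*(-1)) = -7 + (-1 + 1) = -7 + 0 = -7)
a = -67 (a = -4*5*3 - 7 = -20*3 - 7 = -60 - 7 = -67)
(25*a)*s(7) = (25*(-67))*(-6 - 1*7) = -1675*(-6 - 7) = -1675*(-13) = 21775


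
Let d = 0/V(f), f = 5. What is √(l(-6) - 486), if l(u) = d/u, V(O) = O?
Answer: 9*I*√6 ≈ 22.045*I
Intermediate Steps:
d = 0 (d = 0/5 = 0*(⅕) = 0)
l(u) = 0 (l(u) = 0/u = 0)
√(l(-6) - 486) = √(0 - 486) = √(-486) = 9*I*√6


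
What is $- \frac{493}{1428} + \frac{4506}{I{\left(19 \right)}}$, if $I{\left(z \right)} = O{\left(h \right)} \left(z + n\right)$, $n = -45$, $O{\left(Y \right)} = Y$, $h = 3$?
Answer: $- \frac{63461}{1092} \approx -58.114$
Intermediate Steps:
$I{\left(z \right)} = -135 + 3 z$ ($I{\left(z \right)} = 3 \left(z - 45\right) = 3 \left(-45 + z\right) = -135 + 3 z$)
$- \frac{493}{1428} + \frac{4506}{I{\left(19 \right)}} = - \frac{493}{1428} + \frac{4506}{-135 + 3 \cdot 19} = \left(-493\right) \frac{1}{1428} + \frac{4506}{-135 + 57} = - \frac{29}{84} + \frac{4506}{-78} = - \frac{29}{84} + 4506 \left(- \frac{1}{78}\right) = - \frac{29}{84} - \frac{751}{13} = - \frac{63461}{1092}$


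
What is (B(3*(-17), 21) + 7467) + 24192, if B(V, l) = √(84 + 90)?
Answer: 31659 + √174 ≈ 31672.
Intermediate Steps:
B(V, l) = √174
(B(3*(-17), 21) + 7467) + 24192 = (√174 + 7467) + 24192 = (7467 + √174) + 24192 = 31659 + √174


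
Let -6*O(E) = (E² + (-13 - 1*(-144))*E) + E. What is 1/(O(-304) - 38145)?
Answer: -3/140579 ≈ -2.1340e-5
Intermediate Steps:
O(E) = -22*E - E²/6 (O(E) = -((E² + (-13 - 1*(-144))*E) + E)/6 = -((E² + (-13 + 144)*E) + E)/6 = -((E² + 131*E) + E)/6 = -(E² + 132*E)/6 = -22*E - E²/6)
1/(O(-304) - 38145) = 1/(-⅙*(-304)*(132 - 304) - 38145) = 1/(-⅙*(-304)*(-172) - 38145) = 1/(-26144/3 - 38145) = 1/(-140579/3) = -3/140579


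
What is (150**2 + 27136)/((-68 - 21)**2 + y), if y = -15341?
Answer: -12409/1855 ≈ -6.6895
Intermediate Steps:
(150**2 + 27136)/((-68 - 21)**2 + y) = (150**2 + 27136)/((-68 - 21)**2 - 15341) = (22500 + 27136)/((-89)**2 - 15341) = 49636/(7921 - 15341) = 49636/(-7420) = 49636*(-1/7420) = -12409/1855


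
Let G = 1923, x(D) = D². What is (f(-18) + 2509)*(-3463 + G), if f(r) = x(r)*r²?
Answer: -165526900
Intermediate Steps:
f(r) = r⁴ (f(r) = r²*r² = r⁴)
(f(-18) + 2509)*(-3463 + G) = ((-18)⁴ + 2509)*(-3463 + 1923) = (104976 + 2509)*(-1540) = 107485*(-1540) = -165526900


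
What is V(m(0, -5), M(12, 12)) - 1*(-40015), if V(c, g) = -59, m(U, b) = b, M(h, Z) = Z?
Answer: 39956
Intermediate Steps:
V(m(0, -5), M(12, 12)) - 1*(-40015) = -59 - 1*(-40015) = -59 + 40015 = 39956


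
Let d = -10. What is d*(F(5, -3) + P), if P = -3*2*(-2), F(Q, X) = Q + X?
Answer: -140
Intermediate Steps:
P = 12 (P = -6*(-2) = 12)
d*(F(5, -3) + P) = -10*((5 - 3) + 12) = -10*(2 + 12) = -10*14 = -140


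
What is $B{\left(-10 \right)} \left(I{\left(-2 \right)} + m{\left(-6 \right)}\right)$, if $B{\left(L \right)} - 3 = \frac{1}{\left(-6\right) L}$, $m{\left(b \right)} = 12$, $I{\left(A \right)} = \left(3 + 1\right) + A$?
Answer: $\frac{1267}{30} \approx 42.233$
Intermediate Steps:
$I{\left(A \right)} = 4 + A$
$B{\left(L \right)} = 3 - \frac{1}{6 L}$ ($B{\left(L \right)} = 3 + \frac{1}{\left(-6\right) L} = 3 - \frac{1}{6 L}$)
$B{\left(-10 \right)} \left(I{\left(-2 \right)} + m{\left(-6 \right)}\right) = \left(3 - \frac{1}{6 \left(-10\right)}\right) \left(\left(4 - 2\right) + 12\right) = \left(3 - - \frac{1}{60}\right) \left(2 + 12\right) = \left(3 + \frac{1}{60}\right) 14 = \frac{181}{60} \cdot 14 = \frac{1267}{30}$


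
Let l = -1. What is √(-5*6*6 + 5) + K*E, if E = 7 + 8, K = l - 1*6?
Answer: -105 + 5*I*√7 ≈ -105.0 + 13.229*I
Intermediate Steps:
K = -7 (K = -1 - 1*6 = -1 - 6 = -7)
E = 15
√(-5*6*6 + 5) + K*E = √(-5*6*6 + 5) - 7*15 = √(-30*6 + 5) - 105 = √(-180 + 5) - 105 = √(-175) - 105 = 5*I*√7 - 105 = -105 + 5*I*√7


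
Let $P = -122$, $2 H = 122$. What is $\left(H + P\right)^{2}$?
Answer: $3721$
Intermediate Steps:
$H = 61$ ($H = \frac{1}{2} \cdot 122 = 61$)
$\left(H + P\right)^{2} = \left(61 - 122\right)^{2} = \left(-61\right)^{2} = 3721$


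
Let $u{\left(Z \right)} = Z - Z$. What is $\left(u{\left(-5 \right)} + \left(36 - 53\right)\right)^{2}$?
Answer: $289$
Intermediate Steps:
$u{\left(Z \right)} = 0$
$\left(u{\left(-5 \right)} + \left(36 - 53\right)\right)^{2} = \left(0 + \left(36 - 53\right)\right)^{2} = \left(0 - 17\right)^{2} = \left(-17\right)^{2} = 289$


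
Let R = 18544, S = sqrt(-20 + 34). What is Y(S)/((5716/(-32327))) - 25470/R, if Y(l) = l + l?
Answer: -12735/9272 - 32327*sqrt(14)/2858 ≈ -43.696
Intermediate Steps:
S = sqrt(14) ≈ 3.7417
Y(l) = 2*l
Y(S)/((5716/(-32327))) - 25470/R = (2*sqrt(14))/((5716/(-32327))) - 25470/18544 = (2*sqrt(14))/((5716*(-1/32327))) - 25470*1/18544 = (2*sqrt(14))/(-5716/32327) - 12735/9272 = (2*sqrt(14))*(-32327/5716) - 12735/9272 = -32327*sqrt(14)/2858 - 12735/9272 = -12735/9272 - 32327*sqrt(14)/2858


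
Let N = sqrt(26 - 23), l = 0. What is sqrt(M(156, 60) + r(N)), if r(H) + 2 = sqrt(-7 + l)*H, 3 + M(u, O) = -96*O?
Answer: sqrt(-5765 + I*sqrt(21)) ≈ 0.0302 + 75.928*I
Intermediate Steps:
M(u, O) = -3 - 96*O
N = sqrt(3) ≈ 1.7320
r(H) = -2 + I*H*sqrt(7) (r(H) = -2 + sqrt(-7 + 0)*H = -2 + sqrt(-7)*H = -2 + (I*sqrt(7))*H = -2 + I*H*sqrt(7))
sqrt(M(156, 60) + r(N)) = sqrt((-3 - 96*60) + (-2 + I*sqrt(3)*sqrt(7))) = sqrt((-3 - 5760) + (-2 + I*sqrt(21))) = sqrt(-5763 + (-2 + I*sqrt(21))) = sqrt(-5765 + I*sqrt(21))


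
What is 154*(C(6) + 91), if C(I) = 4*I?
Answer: 17710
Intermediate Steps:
154*(C(6) + 91) = 154*(4*6 + 91) = 154*(24 + 91) = 154*115 = 17710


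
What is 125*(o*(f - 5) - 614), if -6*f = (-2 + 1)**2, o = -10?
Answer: -210875/3 ≈ -70292.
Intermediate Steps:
f = -1/6 (f = -(-2 + 1)**2/6 = -1/6*(-1)**2 = -1/6*1 = -1/6 ≈ -0.16667)
125*(o*(f - 5) - 614) = 125*(-10*(-1/6 - 5) - 614) = 125*(-10*(-31/6) - 614) = 125*(155/3 - 614) = 125*(-1687/3) = -210875/3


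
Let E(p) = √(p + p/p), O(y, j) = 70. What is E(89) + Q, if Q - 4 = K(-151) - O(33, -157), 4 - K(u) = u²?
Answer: -22863 + 3*√10 ≈ -22854.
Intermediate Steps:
K(u) = 4 - u²
E(p) = √(1 + p) (E(p) = √(p + 1) = √(1 + p))
Q = -22863 (Q = 4 + ((4 - 1*(-151)²) - 1*70) = 4 + ((4 - 1*22801) - 70) = 4 + ((4 - 22801) - 70) = 4 + (-22797 - 70) = 4 - 22867 = -22863)
E(89) + Q = √(1 + 89) - 22863 = √90 - 22863 = 3*√10 - 22863 = -22863 + 3*√10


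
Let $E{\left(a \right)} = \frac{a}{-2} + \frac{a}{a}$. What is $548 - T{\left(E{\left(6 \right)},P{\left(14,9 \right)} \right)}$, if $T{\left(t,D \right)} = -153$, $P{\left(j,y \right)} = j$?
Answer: $701$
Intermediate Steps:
$E{\left(a \right)} = 1 - \frac{a}{2}$ ($E{\left(a \right)} = a \left(- \frac{1}{2}\right) + 1 = - \frac{a}{2} + 1 = 1 - \frac{a}{2}$)
$548 - T{\left(E{\left(6 \right)},P{\left(14,9 \right)} \right)} = 548 - -153 = 548 + 153 = 701$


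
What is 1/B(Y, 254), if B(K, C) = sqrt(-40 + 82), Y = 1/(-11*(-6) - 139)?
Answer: sqrt(42)/42 ≈ 0.15430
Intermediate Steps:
Y = -1/73 (Y = 1/(66 - 139) = 1/(-73) = -1/73 ≈ -0.013699)
B(K, C) = sqrt(42)
1/B(Y, 254) = 1/(sqrt(42)) = sqrt(42)/42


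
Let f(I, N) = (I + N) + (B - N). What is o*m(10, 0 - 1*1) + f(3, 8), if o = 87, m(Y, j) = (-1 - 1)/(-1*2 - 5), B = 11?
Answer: 272/7 ≈ 38.857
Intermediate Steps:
m(Y, j) = 2/7 (m(Y, j) = -2/(-2 - 5) = -2/(-7) = -2*(-⅐) = 2/7)
f(I, N) = 11 + I (f(I, N) = (I + N) + (11 - N) = 11 + I)
o*m(10, 0 - 1*1) + f(3, 8) = 87*(2/7) + (11 + 3) = 174/7 + 14 = 272/7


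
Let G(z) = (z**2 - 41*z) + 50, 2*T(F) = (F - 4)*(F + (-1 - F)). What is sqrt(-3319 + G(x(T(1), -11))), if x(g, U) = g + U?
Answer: I*sqrt(11157)/2 ≈ 52.813*I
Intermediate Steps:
T(F) = 2 - F/2 (T(F) = ((F - 4)*(F + (-1 - F)))/2 = ((-4 + F)*(-1))/2 = (4 - F)/2 = 2 - F/2)
x(g, U) = U + g
G(z) = 50 + z**2 - 41*z
sqrt(-3319 + G(x(T(1), -11))) = sqrt(-3319 + (50 + (-11 + (2 - 1/2*1))**2 - 41*(-11 + (2 - 1/2*1)))) = sqrt(-3319 + (50 + (-11 + (2 - 1/2))**2 - 41*(-11 + (2 - 1/2)))) = sqrt(-3319 + (50 + (-11 + 3/2)**2 - 41*(-11 + 3/2))) = sqrt(-3319 + (50 + (-19/2)**2 - 41*(-19/2))) = sqrt(-3319 + (50 + 361/4 + 779/2)) = sqrt(-3319 + 2119/4) = sqrt(-11157/4) = I*sqrt(11157)/2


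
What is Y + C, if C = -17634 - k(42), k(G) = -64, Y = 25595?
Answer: 8025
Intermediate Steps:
C = -17570 (C = -17634 - 1*(-64) = -17634 + 64 = -17570)
Y + C = 25595 - 17570 = 8025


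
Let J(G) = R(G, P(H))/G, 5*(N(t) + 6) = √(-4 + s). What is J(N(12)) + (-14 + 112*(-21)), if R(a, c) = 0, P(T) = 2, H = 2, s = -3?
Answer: -2366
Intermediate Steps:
N(t) = -6 + I*√7/5 (N(t) = -6 + √(-4 - 3)/5 = -6 + √(-7)/5 = -6 + (I*√7)/5 = -6 + I*√7/5)
J(G) = 0 (J(G) = 0/G = 0)
J(N(12)) + (-14 + 112*(-21)) = 0 + (-14 + 112*(-21)) = 0 + (-14 - 2352) = 0 - 2366 = -2366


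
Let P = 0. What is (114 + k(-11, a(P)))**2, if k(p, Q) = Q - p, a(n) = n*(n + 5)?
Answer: 15625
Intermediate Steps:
a(n) = n*(5 + n)
(114 + k(-11, a(P)))**2 = (114 + (0*(5 + 0) - 1*(-11)))**2 = (114 + (0*5 + 11))**2 = (114 + (0 + 11))**2 = (114 + 11)**2 = 125**2 = 15625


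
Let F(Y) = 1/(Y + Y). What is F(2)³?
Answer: 1/64 ≈ 0.015625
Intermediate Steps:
F(Y) = 1/(2*Y)
F(2)³ = ((½)/2)³ = ((½)*(½))³ = (¼)³ = 1/64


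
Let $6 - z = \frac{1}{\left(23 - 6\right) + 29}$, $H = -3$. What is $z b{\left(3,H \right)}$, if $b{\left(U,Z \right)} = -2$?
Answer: $- \frac{275}{23} \approx -11.957$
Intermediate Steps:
$z = \frac{275}{46}$ ($z = 6 - \frac{1}{\left(23 - 6\right) + 29} = 6 - \frac{1}{17 + 29} = 6 - \frac{1}{46} = \frac{275}{46} \approx 5.9783$)
$z b{\left(3,H \right)} = \frac{275}{46} \left(-2\right) = - \frac{275}{23}$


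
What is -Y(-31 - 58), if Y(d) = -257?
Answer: 257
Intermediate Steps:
-Y(-31 - 58) = -1*(-257) = 257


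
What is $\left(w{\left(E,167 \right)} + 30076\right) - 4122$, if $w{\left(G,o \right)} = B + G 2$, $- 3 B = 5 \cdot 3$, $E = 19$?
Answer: $25987$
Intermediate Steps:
$B = -5$ ($B = - \frac{5 \cdot 3}{3} = \left(- \frac{1}{3}\right) 15 = -5$)
$w{\left(G,o \right)} = -5 + 2 G$ ($w{\left(G,o \right)} = -5 + G 2 = -5 + 2 G$)
$\left(w{\left(E,167 \right)} + 30076\right) - 4122 = \left(\left(-5 + 2 \cdot 19\right) + 30076\right) - 4122 = \left(\left(-5 + 38\right) + 30076\right) - 4122 = \left(33 + 30076\right) - 4122 = 30109 - 4122 = 25987$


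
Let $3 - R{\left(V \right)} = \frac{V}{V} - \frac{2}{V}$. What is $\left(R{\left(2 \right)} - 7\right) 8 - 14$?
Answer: $-46$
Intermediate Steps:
$R{\left(V \right)} = 2 + \frac{2}{V}$ ($R{\left(V \right)} = 3 - \left(\frac{V}{V} - \frac{2}{V}\right) = 3 - \left(1 - \frac{2}{V}\right) = 2 + \frac{2}{V}$)
$\left(R{\left(2 \right)} - 7\right) 8 - 14 = \left(\left(2 + \frac{2}{2}\right) - 7\right) 8 - 14 = \left(\left(2 + 2 \cdot \frac{1}{2}\right) - 7\right) 8 - 14 = \left(\left(2 + 1\right) - 7\right) 8 - 14 = \left(3 - 7\right) 8 - 14 = \left(-4\right) 8 - 14 = -32 - 14 = -46$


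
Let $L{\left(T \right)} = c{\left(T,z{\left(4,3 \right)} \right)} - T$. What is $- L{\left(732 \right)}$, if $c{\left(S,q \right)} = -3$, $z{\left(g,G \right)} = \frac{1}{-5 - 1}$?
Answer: $735$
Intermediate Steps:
$z{\left(g,G \right)} = - \frac{1}{6}$ ($z{\left(g,G \right)} = \frac{1}{-6} = - \frac{1}{6}$)
$L{\left(T \right)} = -3 - T$
$- L{\left(732 \right)} = - (-3 - 732) = \left(-1\right) \left(-735\right) = 735$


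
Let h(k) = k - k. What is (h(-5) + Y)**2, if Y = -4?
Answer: 16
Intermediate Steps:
h(k) = 0
(h(-5) + Y)**2 = (0 - 4)**2 = (-4)**2 = 16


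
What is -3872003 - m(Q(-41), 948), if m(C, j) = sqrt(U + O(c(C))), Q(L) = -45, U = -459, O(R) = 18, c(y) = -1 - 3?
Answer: -3872003 - 21*I ≈ -3.872e+6 - 21.0*I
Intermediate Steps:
c(y) = -4
m(C, j) = 21*I (m(C, j) = sqrt(-459 + 18) = sqrt(-441) = 21*I)
-3872003 - m(Q(-41), 948) = -3872003 - 21*I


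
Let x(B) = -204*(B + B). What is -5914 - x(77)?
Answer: 25502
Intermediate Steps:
x(B) = -408*B
-5914 - x(77) = -5914 - (-408)*77 = -5914 - 1*(-31416) = -5914 + 31416 = 25502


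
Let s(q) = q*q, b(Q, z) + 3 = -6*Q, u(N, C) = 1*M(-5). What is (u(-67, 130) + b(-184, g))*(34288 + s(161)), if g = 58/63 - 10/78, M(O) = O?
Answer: 65989064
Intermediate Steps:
g = 649/819 (g = 58*(1/63) - 10*1/78 = 58/63 - 5/39 = 649/819 ≈ 0.79243)
u(N, C) = -5 (u(N, C) = 1*(-5) = -5)
b(Q, z) = -3 - 6*Q
s(q) = q²
(u(-67, 130) + b(-184, g))*(34288 + s(161)) = (-5 + (-3 - 6*(-184)))*(34288 + 161²) = (-5 + (-3 + 1104))*(34288 + 25921) = (-5 + 1101)*60209 = 1096*60209 = 65989064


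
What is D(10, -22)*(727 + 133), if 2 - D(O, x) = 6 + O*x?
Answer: 185760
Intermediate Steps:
D(O, x) = -4 - O*x (D(O, x) = 2 - (6 + O*x) = 2 + (-6 - O*x) = -4 - O*x)
D(10, -22)*(727 + 133) = (-4 - 1*10*(-22))*(727 + 133) = (-4 + 220)*860 = 216*860 = 185760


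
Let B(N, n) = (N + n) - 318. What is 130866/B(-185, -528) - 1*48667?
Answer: -50306543/1031 ≈ -48794.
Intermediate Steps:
B(N, n) = -318 + N + n
130866/B(-185, -528) - 1*48667 = 130866/(-318 - 185 - 528) - 1*48667 = 130866/(-1031) - 48667 = 130866*(-1/1031) - 48667 = -130866/1031 - 48667 = -50306543/1031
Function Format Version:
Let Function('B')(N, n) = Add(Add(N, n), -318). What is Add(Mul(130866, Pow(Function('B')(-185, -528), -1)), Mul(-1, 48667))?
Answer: Rational(-50306543, 1031) ≈ -48794.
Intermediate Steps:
Function('B')(N, n) = Add(-318, N, n)
Add(Mul(130866, Pow(Function('B')(-185, -528), -1)), Mul(-1, 48667)) = Add(Mul(130866, Pow(Add(-318, -185, -528), -1)), Mul(-1, 48667)) = Add(Mul(130866, Pow(-1031, -1)), -48667) = Add(Mul(130866, Rational(-1, 1031)), -48667) = Add(Rational(-130866, 1031), -48667) = Rational(-50306543, 1031)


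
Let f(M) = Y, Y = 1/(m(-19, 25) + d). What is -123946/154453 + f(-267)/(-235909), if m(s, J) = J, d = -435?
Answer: -11988390380287/14939109638570 ≈ -0.80248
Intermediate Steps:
Y = -1/410 (Y = 1/(25 - 435) = 1/(-410) = -1/410 ≈ -0.0024390)
f(M) = -1/410
-123946/154453 + f(-267)/(-235909) = -123946/154453 - 1/410/(-235909) = -123946*1/154453 - 1/410*(-1/235909) = -123946/154453 + 1/96722690 = -11988390380287/14939109638570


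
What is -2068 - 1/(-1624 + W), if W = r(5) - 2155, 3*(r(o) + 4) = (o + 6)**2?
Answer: -23219501/11228 ≈ -2068.0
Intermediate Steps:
r(o) = -4 + (6 + o)**2/3 (r(o) = -4 + (o + 6)**2/3 = -4 + (6 + o)**2/3)
W = -6356/3 (W = (-4 + (6 + 5)**2/3) - 2155 = (-4 + (1/3)*11**2) - 2155 = (-4 + (1/3)*121) - 2155 = (-4 + 121/3) - 2155 = 109/3 - 2155 = -6356/3 ≈ -2118.7)
-2068 - 1/(-1624 + W) = -2068 - 1/(-1624 - 6356/3) = -2068 - 1/(-11228/3) = -2068 - 1*(-3/11228) = -2068 + 3/11228 = -23219501/11228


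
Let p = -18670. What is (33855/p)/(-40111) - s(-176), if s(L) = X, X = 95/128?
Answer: -7113854171/9585566336 ≈ -0.74214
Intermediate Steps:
X = 95/128 (X = 95*(1/128) = 95/128 ≈ 0.74219)
s(L) = 95/128
(33855/p)/(-40111) - s(-176) = (33855/(-18670))/(-40111) - 1*95/128 = (33855*(-1/18670))*(-1/40111) - 95/128 = -6771/3734*(-1/40111) - 95/128 = 6771/149774474 - 95/128 = -7113854171/9585566336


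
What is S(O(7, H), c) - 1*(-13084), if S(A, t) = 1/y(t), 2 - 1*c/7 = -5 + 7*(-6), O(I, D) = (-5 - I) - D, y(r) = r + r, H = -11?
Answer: 8975625/686 ≈ 13084.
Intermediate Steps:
y(r) = 2*r
O(I, D) = -5 - D - I
c = 343 (c = 14 - 7*(-5 + 7*(-6)) = 14 - 7*(-5 - 42) = 14 - 7*(-47) = 14 + 329 = 343)
S(A, t) = 1/(2*t)
S(O(7, H), c) - 1*(-13084) = (1/2)/343 - 1*(-13084) = (1/2)*(1/343) + 13084 = 1/686 + 13084 = 8975625/686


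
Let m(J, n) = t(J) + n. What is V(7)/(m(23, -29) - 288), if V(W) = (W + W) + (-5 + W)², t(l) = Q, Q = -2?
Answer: -18/319 ≈ -0.056426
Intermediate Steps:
t(l) = -2
m(J, n) = -2 + n
V(W) = (-5 + W)² + 2*W (V(W) = 2*W + (-5 + W)² = (-5 + W)² + 2*W)
V(7)/(m(23, -29) - 288) = ((-5 + 7)² + 2*7)/((-2 - 29) - 288) = (2² + 14)/(-31 - 288) = (4 + 14)/(-319) = 18*(-1/319) = -18/319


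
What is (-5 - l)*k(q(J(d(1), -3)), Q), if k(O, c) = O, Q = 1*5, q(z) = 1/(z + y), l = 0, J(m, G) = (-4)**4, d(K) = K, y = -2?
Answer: -5/254 ≈ -0.019685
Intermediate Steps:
J(m, G) = 256
q(z) = 1/(-2 + z) (q(z) = 1/(z - 2) = 1/(-2 + z))
Q = 5
(-5 - l)*k(q(J(d(1), -3)), Q) = (-5 - 1*0)/(-2 + 256) = (-5 + 0)/254 = -5*1/254 = -5/254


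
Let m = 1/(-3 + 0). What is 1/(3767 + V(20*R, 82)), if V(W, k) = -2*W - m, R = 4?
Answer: 3/10822 ≈ 0.00027721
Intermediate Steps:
m = -⅓ (m = 1/(-3) = -⅓ ≈ -0.33333)
V(W, k) = ⅓ - 2*W (V(W, k) = -2*W - 1*(-⅓) = -2*W + ⅓ = ⅓ - 2*W)
1/(3767 + V(20*R, 82)) = 1/(3767 + (⅓ - 40*4)) = 1/(3767 + (⅓ - 2*80)) = 1/(3767 + (⅓ - 160)) = 1/(3767 - 479/3) = 1/(10822/3) = 3/10822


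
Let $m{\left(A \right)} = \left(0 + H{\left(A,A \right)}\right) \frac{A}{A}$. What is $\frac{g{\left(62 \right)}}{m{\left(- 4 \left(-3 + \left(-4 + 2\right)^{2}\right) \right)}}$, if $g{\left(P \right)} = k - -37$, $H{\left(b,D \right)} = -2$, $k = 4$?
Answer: $- \frac{41}{2} \approx -20.5$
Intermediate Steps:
$g{\left(P \right)} = 41$ ($g{\left(P \right)} = 4 - -37 = 4 + 37 = 41$)
$m{\left(A \right)} = -2$ ($m{\left(A \right)} = \left(0 - 2\right) \frac{A}{A} = \left(-2\right) 1 = -2$)
$\frac{g{\left(62 \right)}}{m{\left(- 4 \left(-3 + \left(-4 + 2\right)^{2}\right) \right)}} = \frac{41}{-2} = 41 \left(- \frac{1}{2}\right) = - \frac{41}{2}$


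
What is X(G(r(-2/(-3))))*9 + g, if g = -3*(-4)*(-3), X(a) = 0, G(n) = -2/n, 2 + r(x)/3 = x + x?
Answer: -36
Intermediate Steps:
r(x) = -6 + 6*x (r(x) = -6 + 3*(x + x) = -6 + 3*(2*x) = -6 + 6*x)
g = -36 (g = 12*(-3) = -36)
X(G(r(-2/(-3))))*9 + g = 0*9 - 36 = 0 - 36 = -36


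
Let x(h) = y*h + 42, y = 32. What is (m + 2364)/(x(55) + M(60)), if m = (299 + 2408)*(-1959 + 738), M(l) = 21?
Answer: -3302883/1823 ≈ -1811.8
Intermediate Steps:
x(h) = 42 + 32*h (x(h) = 32*h + 42 = 42 + 32*h)
m = -3305247 (m = 2707*(-1221) = -3305247)
(m + 2364)/(x(55) + M(60)) = (-3305247 + 2364)/((42 + 32*55) + 21) = -3302883/((42 + 1760) + 21) = -3302883/(1802 + 21) = -3302883/1823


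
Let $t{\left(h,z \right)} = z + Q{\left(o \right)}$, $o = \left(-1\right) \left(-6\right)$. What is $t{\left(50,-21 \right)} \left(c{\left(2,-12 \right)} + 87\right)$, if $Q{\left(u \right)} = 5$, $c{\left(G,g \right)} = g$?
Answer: $-1200$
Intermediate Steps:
$o = 6$
$t{\left(h,z \right)} = 5 + z$ ($t{\left(h,z \right)} = z + 5 = 5 + z$)
$t{\left(50,-21 \right)} \left(c{\left(2,-12 \right)} + 87\right) = \left(5 - 21\right) \left(-12 + 87\right) = \left(-16\right) 75 = -1200$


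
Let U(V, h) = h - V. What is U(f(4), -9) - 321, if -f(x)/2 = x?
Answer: -322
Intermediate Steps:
f(x) = -2*x
U(f(4), -9) - 321 = (-9 - (-2)*4) - 321 = (-9 - 1*(-8)) - 321 = (-9 + 8) - 321 = -1 - 321 = -322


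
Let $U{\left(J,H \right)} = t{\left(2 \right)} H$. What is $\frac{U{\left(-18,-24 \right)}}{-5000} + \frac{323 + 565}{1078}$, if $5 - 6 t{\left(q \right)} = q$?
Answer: $\frac{556617}{673750} \approx 0.82615$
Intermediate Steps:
$t{\left(q \right)} = \frac{5}{6} - \frac{q}{6}$
$U{\left(J,H \right)} = \frac{H}{2}$ ($U{\left(J,H \right)} = \left(\frac{5}{6} - \frac{1}{3}\right) H = \frac{H}{2}$)
$\frac{U{\left(-18,-24 \right)}}{-5000} + \frac{323 + 565}{1078} = \frac{\frac{1}{2} \left(-24\right)}{-5000} + \frac{323 + 565}{1078} = \left(-12\right) \left(- \frac{1}{5000}\right) + 888 \cdot \frac{1}{1078} = \frac{3}{1250} + \frac{444}{539} = \frac{556617}{673750}$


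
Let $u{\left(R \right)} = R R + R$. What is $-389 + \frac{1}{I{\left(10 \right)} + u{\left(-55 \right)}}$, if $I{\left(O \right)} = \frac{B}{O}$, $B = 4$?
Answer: $- \frac{5777423}{14852} \approx -389.0$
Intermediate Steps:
$I{\left(O \right)} = \frac{4}{O}$
$u{\left(R \right)} = R + R^{2}$ ($u{\left(R \right)} = R^{2} + R = R + R^{2}$)
$-389 + \frac{1}{I{\left(10 \right)} + u{\left(-55 \right)}} = -389 + \frac{1}{\frac{4}{10} - 55 \left(1 - 55\right)} = -389 + \frac{1}{4 \cdot \frac{1}{10} - -2970} = -389 + \frac{1}{\frac{2}{5} + 2970} = -389 + \frac{1}{\frac{14852}{5}} = -389 + \frac{5}{14852} = - \frac{5777423}{14852}$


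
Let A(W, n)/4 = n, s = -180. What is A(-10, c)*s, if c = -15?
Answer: 10800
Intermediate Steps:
A(W, n) = 4*n
A(-10, c)*s = (4*(-15))*(-180) = -60*(-180) = 10800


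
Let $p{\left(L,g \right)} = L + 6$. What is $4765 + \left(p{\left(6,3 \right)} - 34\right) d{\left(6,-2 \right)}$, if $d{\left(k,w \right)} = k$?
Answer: $4633$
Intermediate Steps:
$p{\left(L,g \right)} = 6 + L$
$4765 + \left(p{\left(6,3 \right)} - 34\right) d{\left(6,-2 \right)} = 4765 + \left(\left(6 + 6\right) - 34\right) 6 = 4765 + \left(12 - 34\right) 6 = 4765 - 132 = 4633$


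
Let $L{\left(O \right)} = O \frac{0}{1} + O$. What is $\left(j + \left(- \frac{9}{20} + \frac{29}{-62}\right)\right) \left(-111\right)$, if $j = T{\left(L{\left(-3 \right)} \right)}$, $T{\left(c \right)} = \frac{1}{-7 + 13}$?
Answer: $\frac{51689}{620} \approx 83.369$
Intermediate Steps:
$L{\left(O \right)} = O$ ($L{\left(O \right)} = O 0 \cdot 1 + O = O 0 + O = 0 + O = O$)
$T{\left(c \right)} = \frac{1}{6}$
$j = \frac{1}{6} \approx 0.16667$
$\left(j + \left(- \frac{9}{20} + \frac{29}{-62}\right)\right) \left(-111\right) = \left(\frac{1}{6} + \left(- \frac{9}{20} + \frac{29}{-62}\right)\right) \left(-111\right) = \left(\frac{1}{6} + \left(\left(-9\right) \frac{1}{20} + 29 \left(- \frac{1}{62}\right)\right)\right) \left(-111\right) = \left(\frac{1}{6} - \frac{569}{620}\right) \left(-111\right) = \left(- \frac{1397}{1860}\right) \left(-111\right) = \frac{51689}{620}$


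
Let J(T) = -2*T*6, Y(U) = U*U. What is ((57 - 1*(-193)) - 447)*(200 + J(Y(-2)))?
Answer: -29944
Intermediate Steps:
Y(U) = U**2
J(T) = -12*T
((57 - 1*(-193)) - 447)*(200 + J(Y(-2))) = ((57 - 1*(-193)) - 447)*(200 - 12*(-2)**2) = ((57 + 193) - 447)*(200 - 12*4) = (250 - 447)*(200 - 48) = -197*152 = -29944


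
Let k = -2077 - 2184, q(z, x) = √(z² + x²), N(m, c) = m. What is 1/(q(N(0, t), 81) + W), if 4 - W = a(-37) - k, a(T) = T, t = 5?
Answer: -1/4139 ≈ -0.00024160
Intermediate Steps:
q(z, x) = √(x² + z²)
k = -4261
W = -4220 (W = 4 - (-37 - 1*(-4261)) = 4 - (-37 + 4261) = 4 - 1*4224 = 4 - 4224 = -4220)
1/(q(N(0, t), 81) + W) = 1/(√(81² + 0²) - 4220) = 1/(√(6561 + 0) - 4220) = 1/(√6561 - 4220) = 1/(81 - 4220) = 1/(-4139) = -1/4139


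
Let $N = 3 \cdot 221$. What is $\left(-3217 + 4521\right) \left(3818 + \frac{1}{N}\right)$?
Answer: $\frac{3300860840}{663} \approx 4.9787 \cdot 10^{6}$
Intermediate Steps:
$N = 663$
$\left(-3217 + 4521\right) \left(3818 + \frac{1}{N}\right) = \left(-3217 + 4521\right) \left(3818 + \frac{1}{663}\right) = 1304 \left(3818 + \frac{1}{663}\right) = 1304 \cdot \frac{2531335}{663} = \frac{3300860840}{663}$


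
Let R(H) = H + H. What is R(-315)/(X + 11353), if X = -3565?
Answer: -105/1298 ≈ -0.080894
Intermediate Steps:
R(H) = 2*H
R(-315)/(X + 11353) = (2*(-315))/(-3565 + 11353) = -630/7788 = -630*1/7788 = -105/1298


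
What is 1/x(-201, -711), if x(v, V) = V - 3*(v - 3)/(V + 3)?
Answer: -59/42000 ≈ -0.0014048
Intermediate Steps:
x(v, V) = V - 3*(-3 + v)/(3 + V)
1/x(-201, -711) = 1/((9 + (-711)**2 - 3*(-201) + 3*(-711))/(3 - 711)) = 1/((9 + 505521 + 603 - 2133)/(-708)) = 1/(-1/708*504000) = 1/(-42000/59) = -59/42000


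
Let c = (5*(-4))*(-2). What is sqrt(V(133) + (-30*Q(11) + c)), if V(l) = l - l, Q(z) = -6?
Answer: 2*sqrt(55) ≈ 14.832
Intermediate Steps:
V(l) = 0
c = 40 (c = -20*(-2) = 40)
sqrt(V(133) + (-30*Q(11) + c)) = sqrt(0 + (-30*(-6) + 40)) = sqrt(0 + (180 + 40)) = sqrt(0 + 220) = sqrt(220) = 2*sqrt(55)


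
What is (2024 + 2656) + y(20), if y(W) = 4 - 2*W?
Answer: 4644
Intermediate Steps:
(2024 + 2656) + y(20) = (2024 + 2656) + (4 - 2*20) = 4680 + (4 - 40) = 4680 - 36 = 4644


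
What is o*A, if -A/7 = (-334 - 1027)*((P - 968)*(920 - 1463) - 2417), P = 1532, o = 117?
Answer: -344060678871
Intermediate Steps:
A = -2940689563 (A = -7*(-334 - 1027)*((1532 - 968)*(920 - 1463) - 2417) = -(-9527)*(564*(-543) - 2417) = -(-9527)*(-306252 - 2417) = -(-9527)*(-308669) = -7*420098509 = -2940689563)
o*A = 117*(-2940689563) = -344060678871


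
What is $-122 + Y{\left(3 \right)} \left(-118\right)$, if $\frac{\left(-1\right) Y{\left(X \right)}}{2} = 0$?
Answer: $-122$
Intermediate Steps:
$Y{\left(X \right)} = 0$ ($Y{\left(X \right)} = \left(-2\right) 0 = 0$)
$-122 + Y{\left(3 \right)} \left(-118\right) = -122 + 0 \left(-118\right) = -122 + 0 = -122$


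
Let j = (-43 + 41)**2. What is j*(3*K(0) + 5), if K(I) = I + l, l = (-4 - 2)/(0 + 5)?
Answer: 28/5 ≈ 5.6000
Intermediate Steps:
j = 4 (j = (-2)**2 = 4)
l = -6/5 ≈ -1.2000
K(I) = -6/5 + I (K(I) = I - 6/5 = -6/5 + I)
j*(3*K(0) + 5) = 4*(3*(-6/5 + 0) + 5) = 4*(3*(-6/5) + 5) = 4*(-18/5 + 5) = 4*(7/5) = 28/5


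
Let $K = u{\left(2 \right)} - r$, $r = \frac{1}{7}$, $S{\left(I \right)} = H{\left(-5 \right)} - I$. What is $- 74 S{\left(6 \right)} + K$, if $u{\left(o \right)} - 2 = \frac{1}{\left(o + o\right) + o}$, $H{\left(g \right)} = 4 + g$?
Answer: $\frac{21841}{42} \approx 520.02$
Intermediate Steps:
$S{\left(I \right)} = -1 - I$ ($S{\left(I \right)} = \left(4 - 5\right) - I = -1 - I$)
$u{\left(o \right)} = 2 + \frac{1}{3 o}$ ($u{\left(o \right)} = 2 + \frac{1}{\left(o + o\right) + o} = 2 + \frac{1}{2 o + o} = 2 + \frac{1}{3 o}$)
$r = \frac{1}{7} \approx 0.14286$
$K = \frac{85}{42}$ ($K = \left(2 + \frac{1}{3 \cdot 2}\right) - \frac{1}{7} = \left(2 + \frac{1}{3} \cdot \frac{1}{2}\right) - \frac{1}{7} = \left(2 + \frac{1}{6}\right) - \frac{1}{7} = \frac{13}{6} - \frac{1}{7} = \frac{85}{42} \approx 2.0238$)
$- 74 S{\left(6 \right)} + K = - 74 \left(-1 - 6\right) + \frac{85}{42} = \left(-74\right) \left(-7\right) + \frac{85}{42} = 518 + \frac{85}{42} = \frac{21841}{42}$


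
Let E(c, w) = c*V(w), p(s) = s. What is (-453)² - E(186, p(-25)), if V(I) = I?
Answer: 209859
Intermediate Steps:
E(c, w) = c*w
(-453)² - E(186, p(-25)) = (-453)² - 186*(-25) = 205209 - 1*(-4650) = 205209 + 4650 = 209859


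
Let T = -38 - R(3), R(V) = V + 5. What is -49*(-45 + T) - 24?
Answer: 4435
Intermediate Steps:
R(V) = 5 + V
T = -46 (T = -38 - (5 + 3) = -38 - 1*8 = -38 - 8 = -46)
-49*(-45 + T) - 24 = -49*(-45 - 46) - 24 = -49*(-91) - 24 = 4459 - 24 = 4435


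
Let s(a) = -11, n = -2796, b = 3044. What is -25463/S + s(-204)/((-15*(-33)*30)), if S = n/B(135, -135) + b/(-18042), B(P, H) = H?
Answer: -1162865667611/938146725 ≈ -1239.5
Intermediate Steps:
S = 2779694/135315 (S = -2796/(-135) + 3044/(-18042) = -2796*(-1/135) + 3044*(-1/18042) = 932/45 - 1522/9021 = 2779694/135315 ≈ 20.542)
-25463/S + s(-204)/((-15*(-33)*30)) = -25463/2779694/135315 - 11/(-15*(-33)*30) = -25463*135315/2779694 - 11/(495*30) = -3445525845/2779694 - 11/14850 = -3445525845/2779694 - 11*1/14850 = -3445525845/2779694 - 1/1350 = -1162865667611/938146725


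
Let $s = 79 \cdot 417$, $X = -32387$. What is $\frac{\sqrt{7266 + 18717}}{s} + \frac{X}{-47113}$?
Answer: $\frac{32387}{47113} + \frac{\sqrt{2887}}{10981} \approx 0.69233$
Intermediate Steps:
$s = 32943$
$\frac{\sqrt{7266 + 18717}}{s} + \frac{X}{-47113} = \frac{\sqrt{7266 + 18717}}{32943} - \frac{32387}{-47113} = \sqrt{25983} \cdot \frac{1}{32943} - - \frac{32387}{47113} = 3 \sqrt{2887} \cdot \frac{1}{32943} + \frac{32387}{47113} = \frac{\sqrt{2887}}{10981} + \frac{32387}{47113} = \frac{32387}{47113} + \frac{\sqrt{2887}}{10981}$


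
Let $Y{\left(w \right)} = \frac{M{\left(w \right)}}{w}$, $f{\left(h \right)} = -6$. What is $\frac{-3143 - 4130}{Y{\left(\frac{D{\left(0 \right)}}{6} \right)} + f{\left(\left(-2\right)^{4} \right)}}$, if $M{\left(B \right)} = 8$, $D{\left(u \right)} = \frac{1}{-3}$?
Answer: $\frac{7273}{150} \approx 48.487$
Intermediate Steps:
$D{\left(u \right)} = - \frac{1}{3}$
$Y{\left(w \right)} = \frac{8}{w}$
$\frac{-3143 - 4130}{Y{\left(\frac{D{\left(0 \right)}}{6} \right)} + f{\left(\left(-2\right)^{4} \right)}} = \frac{-3143 - 4130}{\frac{8}{\frac{1}{6} \left(- \frac{1}{3}\right)} - 6} = - \frac{7273}{\frac{8}{\frac{1}{6} \left(- \frac{1}{3}\right)} - 6} = - \frac{7273}{\frac{8}{- \frac{1}{18}} - 6} = - \frac{7273}{8 \left(-18\right) - 6} = - \frac{7273}{-144 - 6} = - \frac{7273}{-150} = \left(-7273\right) \left(- \frac{1}{150}\right) = \frac{7273}{150}$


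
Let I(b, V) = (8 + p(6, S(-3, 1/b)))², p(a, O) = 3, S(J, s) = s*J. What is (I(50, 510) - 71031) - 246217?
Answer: -317127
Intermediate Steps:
S(J, s) = J*s
I(b, V) = 121 (I(b, V) = (8 + 3)² = 11² = 121)
(I(50, 510) - 71031) - 246217 = (121 - 71031) - 246217 = -70910 - 246217 = -317127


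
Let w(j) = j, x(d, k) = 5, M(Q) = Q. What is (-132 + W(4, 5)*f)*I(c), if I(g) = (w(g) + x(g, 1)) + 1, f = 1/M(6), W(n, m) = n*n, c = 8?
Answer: -5432/3 ≈ -1810.7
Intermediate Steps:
W(n, m) = n**2
f = 1/6 ≈ 0.16667
I(g) = 6 + g (I(g) = (g + 5) + 1 = (5 + g) + 1 = 6 + g)
(-132 + W(4, 5)*f)*I(c) = (-132 + 4**2*(1/6))*(6 + 8) = (-132 + 16*(1/6))*14 = (-132 + 8/3)*14 = -388/3*14 = -5432/3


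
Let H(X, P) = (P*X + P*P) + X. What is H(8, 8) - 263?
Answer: -127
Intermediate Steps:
H(X, P) = X + P**2 + P*X (H(X, P) = (P*X + P**2) + X = (P**2 + P*X) + X = X + P**2 + P*X)
H(8, 8) - 263 = (8 + 8**2 + 8*8) - 263 = (8 + 64 + 64) - 263 = 136 - 263 = -127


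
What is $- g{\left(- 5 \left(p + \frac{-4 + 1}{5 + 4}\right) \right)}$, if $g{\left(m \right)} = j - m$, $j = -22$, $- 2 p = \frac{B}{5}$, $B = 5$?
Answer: $\frac{157}{6} \approx 26.167$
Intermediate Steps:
$p = - \frac{1}{2}$ ($p = - \frac{5 \cdot \frac{1}{5}}{2} = \left(- \frac{1}{2}\right) 1 = - \frac{1}{2} \approx -0.5$)
$g{\left(m \right)} = -22 - m$
$- g{\left(- 5 \left(p + \frac{-4 + 1}{5 + 4}\right) \right)} = - (-22 - - 5 \left(- \frac{1}{2} + \frac{-4 + 1}{5 + 4}\right)) = - (-22 - - 5 \left(- \frac{1}{2} - \frac{3}{9}\right)) = - (-22 - - 5 \left(- \frac{1}{2} - \frac{1}{3}\right)) = - (-22 - \left(-5\right) \left(- \frac{5}{6}\right)) = - (-22 - \frac{25}{6}) = \left(-1\right) \left(- \frac{157}{6}\right) = \frac{157}{6}$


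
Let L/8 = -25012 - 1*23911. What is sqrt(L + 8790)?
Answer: I*sqrt(382594) ≈ 618.54*I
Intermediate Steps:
L = -391384 (L = 8*(-25012 - 1*23911) = 8*(-25012 - 23911) = 8*(-48923) = -391384)
sqrt(L + 8790) = sqrt(-391384 + 8790) = sqrt(-382594) = I*sqrt(382594)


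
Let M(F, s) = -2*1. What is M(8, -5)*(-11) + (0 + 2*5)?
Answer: 32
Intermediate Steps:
M(F, s) = -2
M(8, -5)*(-11) + (0 + 2*5) = -2*(-11) + (0 + 2*5) = 22 + (0 + 10) = 22 + 10 = 32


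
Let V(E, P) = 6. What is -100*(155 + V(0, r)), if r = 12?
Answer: -16100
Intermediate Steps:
-100*(155 + V(0, r)) = -100*(155 + 6) = -100*161 = -16100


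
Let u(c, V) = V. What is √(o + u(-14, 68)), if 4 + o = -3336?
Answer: 2*I*√818 ≈ 57.201*I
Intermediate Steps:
o = -3340 (o = -4 - 3336 = -3340)
√(o + u(-14, 68)) = √(-3340 + 68) = √(-3272) = 2*I*√818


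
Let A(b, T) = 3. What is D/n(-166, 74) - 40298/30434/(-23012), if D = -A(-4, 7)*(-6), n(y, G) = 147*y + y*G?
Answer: -2781969329/6423234418172 ≈ -0.00043311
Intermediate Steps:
n(y, G) = 147*y + G*y
D = 18 (D = -1*3*(-6) = -3*(-6) = 18)
D/n(-166, 74) - 40298/30434/(-23012) = 18/((-166*(147 + 74))) - 40298/30434/(-23012) = 18/((-166*221)) - 40298*1/30434*(-1/23012) = 18/(-36686) - 20149/15217*(-1/23012) = 18*(-1/36686) + 20149/350173604 = -9/18343 + 20149/350173604 = -2781969329/6423234418172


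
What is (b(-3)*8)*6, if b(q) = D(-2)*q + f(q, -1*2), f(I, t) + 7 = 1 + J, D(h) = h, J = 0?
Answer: 0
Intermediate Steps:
f(I, t) = -6 (f(I, t) = -7 + (1 + 0) = -7 + 1 = -6)
b(q) = -6 - 2*q (b(q) = -2*q - 6 = -6 - 2*q)
(b(-3)*8)*6 = ((-6 - 2*(-3))*8)*6 = ((-6 + 6)*8)*6 = (0*8)*6 = 0*6 = 0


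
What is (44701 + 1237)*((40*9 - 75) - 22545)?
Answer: -1022579880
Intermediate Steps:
(44701 + 1237)*((40*9 - 75) - 22545) = 45938*((360 - 75) - 22545) = 45938*(285 - 22545) = 45938*(-22260) = -1022579880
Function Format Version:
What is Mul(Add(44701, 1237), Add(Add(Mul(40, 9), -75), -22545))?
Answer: -1022579880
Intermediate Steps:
Mul(Add(44701, 1237), Add(Add(Mul(40, 9), -75), -22545)) = Mul(45938, Add(Add(360, -75), -22545)) = Mul(45938, Add(285, -22545)) = Mul(45938, -22260) = -1022579880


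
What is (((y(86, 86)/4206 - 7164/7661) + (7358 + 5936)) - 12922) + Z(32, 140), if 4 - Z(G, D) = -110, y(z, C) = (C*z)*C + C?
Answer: 10251662377/16111083 ≈ 636.31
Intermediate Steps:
y(z, C) = C + z*C² (y(z, C) = z*C² + C = C + z*C²)
Z(G, D) = 114 (Z(G, D) = 4 - 1*(-110) = 4 + 110 = 114)
(((y(86, 86)/4206 - 7164/7661) + (7358 + 5936)) - 12922) + Z(32, 140) = ((((86*(1 + 86*86))/4206 - 7164/7661) + (7358 + 5936)) - 12922) + 114 = ((((86*(1 + 7396))*(1/4206) - 7164*1/7661) + 13294) - 12922) + 114 = ((((86*7397)*(1/4206) - 7164/7661) + 13294) - 12922) + 114 = (((636142*(1/4206) - 7164/7661) + 13294) - 12922) + 114 = (((318071/2103 - 7164/7661) + 13294) - 12922) + 114 = ((2421676039/16111083 + 13294) - 12922) + 114 = (216602413441/16111083 - 12922) + 114 = 8414998915/16111083 + 114 = 10251662377/16111083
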